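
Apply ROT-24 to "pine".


Word: "pine"
Shift: 24
Each letter → (letter + shift) mod 26:
  'p' (15) + 24 = 13 → 'n'
  'i' (8) + 24 = 6 → 'g'
  'n' (13) + 24 = 11 → 'l'
  'e' (4) + 24 = 2 → 'c'
Result = "nglc"


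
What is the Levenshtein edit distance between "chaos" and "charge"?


Word 1: "chaos" (length 5)
Word 2: "charge" (length 6)
One optimal edit sequence (insert/delete/substitute each cost 1):
  1. keep 'c'
  2. keep 'h'
  3. keep 'a'
  4. insert 'r'  (+1)
  5. substitute 'o' -> 'g'  (+1)
  6. substitute 's' -> 'e'  (+1)
Total edit operations: 3
Edit distance = 3


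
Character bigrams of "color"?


Word: "color" (length 5)
Number of bigrams = 5 - 2 + 1 = 4
  Position 0: "co"
  Position 1: "ol"
  Position 2: "lo"
  Position 3: "or"
Bigrams = "co", "ol", "lo", "or"


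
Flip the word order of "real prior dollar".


Original: "real prior dollar"
Words (1..n): real | prior | dollar
Reversed (n..1): dollar | prior | real
Result = "dollar prior real"


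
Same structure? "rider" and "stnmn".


Pattern of "rider": [0, 1, 2, 3, 0]
Pattern of "stnmn": [0, 1, 2, 3, 2]
Patterns do not match
Same pattern = No


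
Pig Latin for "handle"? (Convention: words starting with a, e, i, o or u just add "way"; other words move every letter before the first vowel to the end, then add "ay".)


Word: "handle"
Starts with consonant(s) → move to end, add 'ay'
Consonant cluster: "h"
Pig Latin = "andlehay"


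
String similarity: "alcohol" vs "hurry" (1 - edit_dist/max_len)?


Word 1: "alcohol" (length 7)
Word 2: "hurry" (length 5)
One optimal edit sequence:
  1. delete 'a'  (+1)
  2. delete 'l'  (+1)
  3. substitute 'c' -> 'h'  (+1)
  4. substitute 'o' -> 'u'  (+1)
  5. substitute 'h' -> 'r'  (+1)
  6. substitute 'o' -> 'r'  (+1)
  7. substitute 'l' -> 'y'  (+1)
Edit distance = 7
Max length = max(7, 5) = 7
Similarity = 1 - 7/7
= 0.0000


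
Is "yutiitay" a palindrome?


Word: "yutiitay"
Reversed: "yatiituy"
Forward == Backward? yutiitay != yatiituy
Palindrome = No


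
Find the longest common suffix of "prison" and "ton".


Word 1: "prison"
Word 2: "ton"
Comparing from end:
  Pos -1: 'n' == 'n'
  Pos -2: 'o' == 'o'
  Pos -3: 's' != 't' (stop)
LCS = "on" (length 2)


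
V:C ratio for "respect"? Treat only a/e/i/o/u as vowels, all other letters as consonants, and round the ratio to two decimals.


Word: "respect"
Vowels (a,e,i,o,u): 2
Consonants: 5
Ratio = 2/5
= 0.40


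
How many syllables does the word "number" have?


Word: "number"
Syllable breakdown: num · ber
Counting: 2 parts
= 2 syllables


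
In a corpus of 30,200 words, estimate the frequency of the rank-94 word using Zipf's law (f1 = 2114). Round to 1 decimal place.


Zipf's law: f(r) = f(1) / r
f(1) = 2114
f(94) = 2114 / 94
= 22.5 occurrences


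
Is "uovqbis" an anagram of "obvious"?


Word 1: "obvious" → sorted: bioosuv
Word 2: "uovqbis" → sorted: bioqsuv
Same letters? bioosuv != bioqsuv
Anagram = No


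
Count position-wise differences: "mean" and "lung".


Comparing character by character (same length = 4):
  Pos 0: 'm' vs 'l' !=
  Pos 1: 'e' vs 'u' !=
  Pos 2: 'a' vs 'n' !=
  Pos 3: 'n' vs 'g' !=
Hamming distance = 4


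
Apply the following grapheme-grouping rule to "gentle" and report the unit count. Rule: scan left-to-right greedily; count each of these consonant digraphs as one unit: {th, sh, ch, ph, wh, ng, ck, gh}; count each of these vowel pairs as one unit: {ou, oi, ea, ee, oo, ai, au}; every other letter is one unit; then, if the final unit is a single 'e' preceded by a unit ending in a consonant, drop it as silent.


Word: "gentle" (6 letters)
Left-to-right scan:
  1. 'g' (letter)
  2. 'e' (letter)
  3. 'n' (letter)
  4. 't' (letter)
  5. 'l' (letter)
  6. 'e' (letter)
Units from scan: 6
Final unit is 'e' after a consonant -> drop as silent (-1)
Sound units = 5 units


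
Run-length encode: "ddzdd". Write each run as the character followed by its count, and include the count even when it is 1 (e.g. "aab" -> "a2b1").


String: "ddzdd"
Scanning for consecutive runs:
  'd' x 2
  'z' x 1
  'd' x 2
RLE = "d2z1d2"


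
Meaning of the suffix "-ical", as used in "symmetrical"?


Suffix: -ical
Example: symmetrical (symmetry + -ical, with a spelling change)
Meaning = relating to


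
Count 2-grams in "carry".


Word: "carry" (length 5)
Number of 2-grams = length - 2 + 1 = 5 - 2 + 1
= 4


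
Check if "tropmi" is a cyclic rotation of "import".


Word: "import", Candidate: "tropmi"
Method: check if candidate is substring of word+word
"importimport" contains "tropmi"? No
Is rotation = No


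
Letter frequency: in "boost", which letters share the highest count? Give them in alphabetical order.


Word: "boost"
Letter counts:
  'b': 1
  'o': 2
  's': 1
  't': 1
Maximum count = 2
Most frequent = 'o' (2 times each)


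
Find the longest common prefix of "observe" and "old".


Word 1: "observe"
Word 2: "old"
Comparing from start:
  Pos 0: 'o' == 'o'
  Pos 1: 'b' != 'l' (stop)
LCP = "o" (length 1)


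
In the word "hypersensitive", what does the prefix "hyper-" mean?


Prefix: hyper-
Example: hypersensitive = hyper- + sensitive
Meaning = over / excessive


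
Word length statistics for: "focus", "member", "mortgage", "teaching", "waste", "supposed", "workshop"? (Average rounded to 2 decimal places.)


Lengths: "focus"=5, "member"=6, "mortgage"=8, "teaching"=8, "waste"=5, "supposed"=8, "workshop"=8
Sum = 48, Count = 7
Average = 48/7 = 6.86
= avg=6.86, min=5, max=8


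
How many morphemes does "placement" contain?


Word: "placement"
Morphemes: place / -ment
Each morpheme carries meaning
= 2 morphemes


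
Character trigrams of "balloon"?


Word: "balloon" (length 7)
Number of trigrams = 7 - 3 + 1 = 5
  Position 0: "bal"
  Position 1: "all"
  Position 2: "llo"
  Position 3: "loo"
  Position 4: "oon"
Trigrams = "bal", "all", "llo", "loo", "oon"


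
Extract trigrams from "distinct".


Word: "distinct" (length 8)
Number of trigrams = 8 - 3 + 1 = 6
  Position 0: "dis"
  Position 1: "ist"
  Position 2: "sti"
  Position 3: "tin"
  Position 4: "inc"
  Position 5: "nct"
Trigrams = "dis", "ist", "sti", "tin", "inc", "nct"


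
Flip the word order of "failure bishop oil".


Original: "failure bishop oil"
Words (1..n): failure | bishop | oil
Reversed (n..1): oil | bishop | failure
Result = "oil bishop failure"


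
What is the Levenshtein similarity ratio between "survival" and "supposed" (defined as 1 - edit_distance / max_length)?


Word 1: "survival" (length 8)
Word 2: "supposed" (length 8)
One optimal edit sequence:
  1. keep 's'
  2. keep 'u'
  3. substitute 'r' -> 'p'  (+1)
  4. substitute 'v' -> 'p'  (+1)
  5. substitute 'i' -> 'o'  (+1)
  6. substitute 'v' -> 's'  (+1)
  7. substitute 'a' -> 'e'  (+1)
  8. substitute 'l' -> 'd'  (+1)
Edit distance = 6
Max length = max(8, 8) = 8
Similarity = 1 - 6/8
= 0.2500


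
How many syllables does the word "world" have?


Word: "world"
Syllable breakdown: world
Counting: 1 part
= 1 syllable


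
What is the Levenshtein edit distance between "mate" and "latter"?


Word 1: "mate" (length 4)
Word 2: "latter" (length 6)
One optimal edit sequence (insert/delete/substitute each cost 1):
  1. substitute 'm' -> 'l'  (+1)
  2. keep 'a'
  3. insert 't'  (+1)
  4. keep 't'
  5. keep 'e'
  6. insert 'r'  (+1)
Total edit operations: 3
Edit distance = 3


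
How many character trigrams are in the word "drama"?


Word: "drama" (length 5)
Number of 3-grams = length - 3 + 1 = 5 - 3 + 1
= 3


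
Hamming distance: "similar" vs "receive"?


Comparing character by character (same length = 7):
  Pos 0: 's' vs 'r' !=
  Pos 1: 'i' vs 'e' !=
  Pos 2: 'm' vs 'c' !=
  Pos 3: 'i' vs 'e' !=
  Pos 4: 'l' vs 'i' !=
  Pos 5: 'a' vs 'v' !=
  Pos 6: 'r' vs 'e' !=
Hamming distance = 7


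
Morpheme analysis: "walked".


Word: "walked"
Morphemes: walk / -ed
Each morpheme carries meaning
= 2 morphemes


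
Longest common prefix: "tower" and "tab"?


Word 1: "tower"
Word 2: "tab"
Comparing from start:
  Pos 0: 't' == 't'
  Pos 1: 'o' != 'a' (stop)
LCP = "t" (length 1)


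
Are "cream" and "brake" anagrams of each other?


Word 1: "cream" → sorted: acemr
Word 2: "brake" → sorted: abekr
Same letters? acemr != abekr
Anagram = No


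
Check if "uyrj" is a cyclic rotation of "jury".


Word: "jury", Candidate: "uyrj"
Method: check if candidate is substring of word+word
"juryjury" contains "uyrj"? No
Is rotation = No


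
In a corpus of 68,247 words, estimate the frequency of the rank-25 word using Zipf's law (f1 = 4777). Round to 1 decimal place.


Zipf's law: f(r) = f(1) / r
f(1) = 4777
f(25) = 4777 / 25
= 191.1 occurrences


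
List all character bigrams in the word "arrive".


Word: "arrive" (length 6)
Number of bigrams = 6 - 2 + 1 = 5
  Position 0: "ar"
  Position 1: "rr"
  Position 2: "ri"
  Position 3: "iv"
  Position 4: "ve"
Bigrams = "ar", "rr", "ri", "iv", "ve"


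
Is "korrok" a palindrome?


Word: "korrok"
Reversed: "korrok"
Forward == Backward? korrok == korrok
Palindrome = Yes


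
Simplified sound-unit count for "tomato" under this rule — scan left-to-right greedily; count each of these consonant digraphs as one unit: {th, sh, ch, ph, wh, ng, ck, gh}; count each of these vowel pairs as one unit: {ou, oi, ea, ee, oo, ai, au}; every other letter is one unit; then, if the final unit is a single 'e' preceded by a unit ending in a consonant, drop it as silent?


Word: "tomato" (6 letters)
Left-to-right scan:
  1. 't' (letter)
  2. 'o' (letter)
  3. 'm' (letter)
  4. 'a' (letter)
  5. 't' (letter)
  6. 'o' (letter)
Units from scan: 6
Sound units = 6 units


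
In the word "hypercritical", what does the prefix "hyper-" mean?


Prefix: hyper-
Example: hypercritical = hyper- + critical
Meaning = over / excessive


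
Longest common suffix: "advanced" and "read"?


Word 1: "advanced"
Word 2: "read"
Comparing from end:
  Pos -1: 'd' == 'd'
  Pos -2: 'e' != 'a' (stop)
LCS = "d" (length 1)


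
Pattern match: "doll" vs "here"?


Pattern of "doll": [0, 1, 2, 2]
Pattern of "here": [0, 1, 2, 1]
Patterns do not match
Same pattern = No


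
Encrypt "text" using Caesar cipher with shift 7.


Word: "text"
Shift: 7
Each letter → (letter + shift) mod 26:
  't' (19) + 7 = 0 → 'a'
  'e' (4) + 7 = 11 → 'l'
  'x' (23) + 7 = 4 → 'e'
  't' (19) + 7 = 0 → 'a'
Result = "alea"


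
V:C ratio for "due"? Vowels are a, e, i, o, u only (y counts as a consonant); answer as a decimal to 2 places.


Word: "due"
Vowels (a,e,i,o,u): 2
Consonants: 1
Ratio = 2/1
= 2.00


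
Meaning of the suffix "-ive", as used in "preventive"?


Suffix: -ive
Example: preventive (prevent + -ive)
Meaning = tending to


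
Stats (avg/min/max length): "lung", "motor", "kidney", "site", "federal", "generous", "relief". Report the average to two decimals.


Lengths: "lung"=4, "motor"=5, "kidney"=6, "site"=4, "federal"=7, "generous"=8, "relief"=6
Sum = 40, Count = 7
Average = 40/7 = 5.71
= avg=5.71, min=4, max=8


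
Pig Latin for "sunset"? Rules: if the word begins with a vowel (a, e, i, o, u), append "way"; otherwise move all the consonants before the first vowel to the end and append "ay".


Word: "sunset"
Starts with consonant(s) → move to end, add 'ay'
Consonant cluster: "s"
Pig Latin = "unsetsay"


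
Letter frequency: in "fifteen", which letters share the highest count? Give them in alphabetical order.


Word: "fifteen"
Letter counts:
  'e': 2
  'f': 2
  'i': 1
  'n': 1
  't': 1
Maximum count = 2
Most frequent = 'e', 'f' (2 times each)


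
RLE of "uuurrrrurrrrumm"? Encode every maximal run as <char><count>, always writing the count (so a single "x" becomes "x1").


String: "uuurrrrurrrrumm"
Scanning for consecutive runs:
  'u' x 3
  'r' x 4
  'u' x 1
  'r' x 4
  'u' x 1
  'm' x 2
RLE = "u3r4u1r4u1m2"


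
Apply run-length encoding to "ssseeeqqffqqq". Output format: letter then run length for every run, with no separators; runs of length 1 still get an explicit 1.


String: "ssseeeqqffqqq"
Scanning for consecutive runs:
  's' x 3
  'e' x 3
  'q' x 2
  'f' x 2
  'q' x 3
RLE = "s3e3q2f2q3"


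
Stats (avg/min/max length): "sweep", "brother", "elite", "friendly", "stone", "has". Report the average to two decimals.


Lengths: "sweep"=5, "brother"=7, "elite"=5, "friendly"=8, "stone"=5, "has"=3
Sum = 33, Count = 6
Average = 33/6 = 5.50
= avg=5.50, min=3, max=8


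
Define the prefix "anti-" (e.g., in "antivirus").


Prefix: anti-
Example: antivirus (anti- + virus)
Meaning = against


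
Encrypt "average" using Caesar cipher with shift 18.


Word: "average"
Shift: 18
Each letter → (letter + shift) mod 26:
  'a' (0) + 18 = 18 → 's'
  'v' (21) + 18 = 13 → 'n'
  'e' (4) + 18 = 22 → 'w'
  'r' (17) + 18 = 9 → 'j'
  'a' (0) + 18 = 18 → 's'
  'g' (6) + 18 = 24 → 'y'
  'e' (4) + 18 = 22 → 'w'
Result = "snwjsyw"


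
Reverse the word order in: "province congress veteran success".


Original: "province congress veteran success"
Words (1..n): province | congress | veteran | success
Reversed (n..1): success | veteran | congress | province
Result = "success veteran congress province"


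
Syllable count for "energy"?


Word: "energy"
Syllable breakdown: en · er · gy
Counting: 3 parts
= 3 syllables


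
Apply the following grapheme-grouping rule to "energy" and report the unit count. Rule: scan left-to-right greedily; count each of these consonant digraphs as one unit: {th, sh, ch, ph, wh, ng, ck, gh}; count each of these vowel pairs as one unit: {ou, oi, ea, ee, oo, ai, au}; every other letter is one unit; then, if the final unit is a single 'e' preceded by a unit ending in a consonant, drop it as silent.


Word: "energy" (6 letters)
Left-to-right scan:
  1. 'e' (letter)
  2. 'n' (letter)
  3. 'e' (letter)
  4. 'r' (letter)
  5. 'g' (letter)
  6. 'y' (letter)
Units from scan: 6
Sound units = 6 units


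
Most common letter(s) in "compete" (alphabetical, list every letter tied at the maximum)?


Word: "compete"
Letter counts:
  'c': 1
  'e': 2
  'm': 1
  'o': 1
  'p': 1
  't': 1
Maximum count = 2
Most frequent = 'e' (2 times each)


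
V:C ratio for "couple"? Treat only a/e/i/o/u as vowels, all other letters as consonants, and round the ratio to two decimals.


Word: "couple"
Vowels (a,e,i,o,u): 3
Consonants: 3
Ratio = 3/3
= 1.00


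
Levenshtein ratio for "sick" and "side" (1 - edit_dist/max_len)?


Word 1: "sick" (length 4)
Word 2: "side" (length 4)
One optimal edit sequence:
  1. keep 's'
  2. keep 'i'
  3. substitute 'c' -> 'd'  (+1)
  4. substitute 'k' -> 'e'  (+1)
Edit distance = 2
Max length = max(4, 4) = 4
Similarity = 1 - 2/4
= 0.5000


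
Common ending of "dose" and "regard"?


Word 1: "dose"
Word 2: "regard"
Comparing from end:
  Pos -1: 'e' != 'd' (stop)
LCS = "" (length 0)


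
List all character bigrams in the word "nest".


Word: "nest" (length 4)
Number of bigrams = 4 - 2 + 1 = 3
  Position 0: "ne"
  Position 1: "es"
  Position 2: "st"
Bigrams = "ne", "es", "st"


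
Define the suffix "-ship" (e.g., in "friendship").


Suffix: -ship
Example: friendship (friend + -ship)
Meaning = state / position


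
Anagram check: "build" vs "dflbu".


Word 1: "build" → sorted: bdilu
Word 2: "dflbu" → sorted: bdflu
Same letters? bdilu != bdflu
Anagram = No


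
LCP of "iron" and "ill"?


Word 1: "iron"
Word 2: "ill"
Comparing from start:
  Pos 0: 'i' == 'i'
  Pos 1: 'r' != 'l' (stop)
LCP = "i" (length 1)


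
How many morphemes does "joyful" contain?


Word: "joyful"
Morphemes: joy | -ful
Each morpheme carries meaning
= 2 morphemes


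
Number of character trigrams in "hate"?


Word: "hate" (length 4)
Number of 3-grams = length - 3 + 1 = 4 - 3 + 1
= 2


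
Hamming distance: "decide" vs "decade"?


Comparing character by character (same length = 6):
  Pos 0: 'd' vs 'd' =
  Pos 1: 'e' vs 'e' =
  Pos 2: 'c' vs 'c' =
  Pos 3: 'i' vs 'a' !=
  Pos 4: 'd' vs 'd' =
  Pos 5: 'e' vs 'e' =
Hamming distance = 1


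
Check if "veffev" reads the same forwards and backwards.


Word: "veffev"
Reversed: "veffev"
Forward == Backward? veffev == veffev
Palindrome = Yes


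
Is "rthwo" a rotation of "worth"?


Word: "worth", Candidate: "rthwo"
Method: check if candidate is substring of word+word
"worthworth" contains "rthwo"? Yes
Is rotation = Yes


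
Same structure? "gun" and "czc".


Pattern of "gun": [0, 1, 2]
Pattern of "czc": [0, 1, 0]
Patterns do not match
Same pattern = No


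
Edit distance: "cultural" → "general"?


Word 1: "cultural" (length 8)
Word 2: "general" (length 7)
One optimal edit sequence (insert/delete/substitute each cost 1):
  1. delete 'c'  (+1)
  2. substitute 'u' -> 'g'  (+1)
  3. substitute 'l' -> 'e'  (+1)
  4. substitute 't' -> 'n'  (+1)
  5. substitute 'u' -> 'e'  (+1)
  6. keep 'r'
  7. keep 'a'
  8. keep 'l'
Total edit operations: 5
Edit distance = 5


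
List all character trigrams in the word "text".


Word: "text" (length 4)
Number of trigrams = 4 - 3 + 1 = 2
  Position 0: "tex"
  Position 1: "ext"
Trigrams = "tex", "ext"


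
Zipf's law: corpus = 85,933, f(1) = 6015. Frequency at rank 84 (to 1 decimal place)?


Zipf's law: f(r) = f(1) / r
f(1) = 6015
f(84) = 6015 / 84
= 71.6 occurrences


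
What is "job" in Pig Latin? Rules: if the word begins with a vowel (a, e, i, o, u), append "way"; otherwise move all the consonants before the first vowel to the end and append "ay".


Word: "job"
Starts with consonant(s) → move to end, add 'ay'
Consonant cluster: "j"
Pig Latin = "objay"


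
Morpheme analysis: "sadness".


Word: "sadness"
Morphemes: sad / -ness
Each morpheme carries meaning
= 2 morphemes


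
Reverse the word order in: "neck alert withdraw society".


Original: "neck alert withdraw society"
Words (1..n): neck | alert | withdraw | society
Reversed (n..1): society | withdraw | alert | neck
Result = "society withdraw alert neck"


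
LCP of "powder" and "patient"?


Word 1: "powder"
Word 2: "patient"
Comparing from start:
  Pos 0: 'p' == 'p'
  Pos 1: 'o' != 'a' (stop)
LCP = "p" (length 1)


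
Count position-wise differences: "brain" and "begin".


Comparing character by character (same length = 5):
  Pos 0: 'b' vs 'b' =
  Pos 1: 'r' vs 'e' !=
  Pos 2: 'a' vs 'g' !=
  Pos 3: 'i' vs 'i' =
  Pos 4: 'n' vs 'n' =
Hamming distance = 2


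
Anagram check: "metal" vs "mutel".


Word 1: "metal" → sorted: aelmt
Word 2: "mutel" → sorted: elmtu
Same letters? aelmt != elmtu
Anagram = No


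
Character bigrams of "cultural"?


Word: "cultural" (length 8)
Number of bigrams = 8 - 2 + 1 = 7
  Position 0: "cu"
  Position 1: "ul"
  Position 2: "lt"
  Position 3: "tu"
  Position 4: "ur"
  Position 5: "ra"
  Position 6: "al"
Bigrams = "cu", "ul", "lt", "tu", "ur", "ra", "al"


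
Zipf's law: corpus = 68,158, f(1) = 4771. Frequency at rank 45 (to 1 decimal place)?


Zipf's law: f(r) = f(1) / r
f(1) = 4771
f(45) = 4771 / 45
= 106.0 occurrences


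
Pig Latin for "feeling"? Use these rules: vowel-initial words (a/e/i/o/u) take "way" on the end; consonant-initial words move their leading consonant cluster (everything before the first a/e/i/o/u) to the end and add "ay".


Word: "feeling"
Starts with consonant(s) → move to end, add 'ay'
Consonant cluster: "f"
Pig Latin = "eelingfay"


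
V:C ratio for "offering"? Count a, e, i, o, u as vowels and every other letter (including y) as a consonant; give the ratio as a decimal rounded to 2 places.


Word: "offering"
Vowels (a,e,i,o,u): 3
Consonants: 5
Ratio = 3/5
= 0.60


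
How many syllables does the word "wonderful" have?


Word: "wonderful"
Syllable breakdown: won | der | ful
Counting: 3 parts
= 3 syllables


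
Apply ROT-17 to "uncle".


Word: "uncle"
Shift: 17
Each letter → (letter + shift) mod 26:
  'u' (20) + 17 = 11 → 'l'
  'n' (13) + 17 = 4 → 'e'
  'c' (2) + 17 = 19 → 't'
  'l' (11) + 17 = 2 → 'c'
  'e' (4) + 17 = 21 → 'v'
Result = "letcv"


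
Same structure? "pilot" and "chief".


Pattern of "pilot": [0, 1, 2, 3, 4]
Pattern of "chief": [0, 1, 2, 3, 4]
Patterns match
Same pattern = Yes


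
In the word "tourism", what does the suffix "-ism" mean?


Suffix: -ism
As in: tourism -> tour + -ism
Meaning = belief / practice


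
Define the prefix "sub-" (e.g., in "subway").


Prefix: sub-
Example: subway = sub- + way
Meaning = under / below


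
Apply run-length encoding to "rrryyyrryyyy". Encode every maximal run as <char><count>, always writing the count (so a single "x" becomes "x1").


String: "rrryyyrryyyy"
Scanning for consecutive runs:
  'r' x 3
  'y' x 3
  'r' x 2
  'y' x 4
RLE = "r3y3r2y4"


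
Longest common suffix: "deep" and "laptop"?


Word 1: "deep"
Word 2: "laptop"
Comparing from end:
  Pos -1: 'p' == 'p'
  Pos -2: 'e' != 'o' (stop)
LCS = "p" (length 1)


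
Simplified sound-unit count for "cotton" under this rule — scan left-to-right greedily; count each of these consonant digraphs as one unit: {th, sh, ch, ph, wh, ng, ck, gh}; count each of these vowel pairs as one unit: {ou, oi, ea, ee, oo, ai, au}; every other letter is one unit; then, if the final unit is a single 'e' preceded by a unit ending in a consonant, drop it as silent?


Word: "cotton" (6 letters)
Left-to-right scan:
  1. 'c' (letter)
  2. 'o' (letter)
  3. 't' (letter)
  4. 't' (letter)
  5. 'o' (letter)
  6. 'n' (letter)
Units from scan: 6
Sound units = 6 units


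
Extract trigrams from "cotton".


Word: "cotton" (length 6)
Number of trigrams = 6 - 3 + 1 = 4
  Position 0: "cot"
  Position 1: "ott"
  Position 2: "tto"
  Position 3: "ton"
Trigrams = "cot", "ott", "tto", "ton"


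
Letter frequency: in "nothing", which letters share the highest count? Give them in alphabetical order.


Word: "nothing"
Letter counts:
  'g': 1
  'h': 1
  'i': 1
  'n': 2
  'o': 1
  't': 1
Maximum count = 2
Most frequent = 'n' (2 times each)


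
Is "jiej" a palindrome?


Word: "jiej"
Reversed: "jeij"
Forward == Backward? jiej != jeij
Palindrome = No


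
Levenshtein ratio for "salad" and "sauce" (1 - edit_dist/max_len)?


Word 1: "salad" (length 5)
Word 2: "sauce" (length 5)
One optimal edit sequence:
  1. keep 's'
  2. keep 'a'
  3. substitute 'l' -> 'u'  (+1)
  4. substitute 'a' -> 'c'  (+1)
  5. substitute 'd' -> 'e'  (+1)
Edit distance = 3
Max length = max(5, 5) = 5
Similarity = 1 - 3/5
= 0.4000


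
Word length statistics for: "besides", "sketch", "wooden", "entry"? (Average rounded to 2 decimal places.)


Lengths: "besides"=7, "sketch"=6, "wooden"=6, "entry"=5
Sum = 24, Count = 4
Average = 24/4 = 6.00
= avg=6.00, min=5, max=7


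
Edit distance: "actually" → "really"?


Word 1: "actually" (length 8)
Word 2: "really" (length 6)
One optimal edit sequence (insert/delete/substitute each cost 1):
  1. delete 'a'  (+1)
  2. delete 'c'  (+1)
  3. substitute 't' -> 'r'  (+1)
  4. substitute 'u' -> 'e'  (+1)
  5. keep 'a'
  6. keep 'l'
  7. keep 'l'
  8. keep 'y'
Total edit operations: 4
Edit distance = 4


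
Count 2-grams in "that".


Word: "that" (length 4)
Number of 2-grams = length - 2 + 1 = 4 - 2 + 1
= 3


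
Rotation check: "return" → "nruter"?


Word: "return", Candidate: "nruter"
Method: check if candidate is substring of word+word
"returnreturn" contains "nruter"? No
Is rotation = No


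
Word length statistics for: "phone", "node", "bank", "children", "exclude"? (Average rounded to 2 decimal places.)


Lengths: "phone"=5, "node"=4, "bank"=4, "children"=8, "exclude"=7
Sum = 28, Count = 5
Average = 28/5 = 5.60
= avg=5.60, min=4, max=8


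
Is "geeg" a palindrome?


Word: "geeg"
Reversed: "geeg"
Forward == Backward? geeg == geeg
Palindrome = Yes


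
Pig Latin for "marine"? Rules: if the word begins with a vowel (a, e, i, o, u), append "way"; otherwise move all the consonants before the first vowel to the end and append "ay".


Word: "marine"
Starts with consonant(s) → move to end, add 'ay'
Consonant cluster: "m"
Pig Latin = "arinemay"


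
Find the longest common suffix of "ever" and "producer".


Word 1: "ever"
Word 2: "producer"
Comparing from end:
  Pos -1: 'r' == 'r'
  Pos -2: 'e' == 'e'
  Pos -3: 'v' != 'c' (stop)
LCS = "er" (length 2)


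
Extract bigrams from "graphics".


Word: "graphics" (length 8)
Number of bigrams = 8 - 2 + 1 = 7
  Position 0: "gr"
  Position 1: "ra"
  Position 2: "ap"
  Position 3: "ph"
  Position 4: "hi"
  Position 5: "ic"
  Position 6: "cs"
Bigrams = "gr", "ra", "ap", "ph", "hi", "ic", "cs"


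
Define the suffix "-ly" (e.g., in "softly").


Suffix: -ly
Example: softly = soft + -ly
Meaning = in a manner


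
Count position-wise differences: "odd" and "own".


Comparing character by character (same length = 3):
  Pos 0: 'o' vs 'o' =
  Pos 1: 'd' vs 'w' !=
  Pos 2: 'd' vs 'n' !=
Hamming distance = 2


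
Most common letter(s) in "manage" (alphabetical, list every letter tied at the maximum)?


Word: "manage"
Letter counts:
  'a': 2
  'e': 1
  'g': 1
  'm': 1
  'n': 1
Maximum count = 2
Most frequent = 'a' (2 times each)


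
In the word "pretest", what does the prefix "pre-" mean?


Prefix: pre-
Example: pretest (pre- + test)
Meaning = before


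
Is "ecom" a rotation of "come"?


Word: "come", Candidate: "ecom"
Method: check if candidate is substring of word+word
"comecome" contains "ecom"? Yes
Is rotation = Yes


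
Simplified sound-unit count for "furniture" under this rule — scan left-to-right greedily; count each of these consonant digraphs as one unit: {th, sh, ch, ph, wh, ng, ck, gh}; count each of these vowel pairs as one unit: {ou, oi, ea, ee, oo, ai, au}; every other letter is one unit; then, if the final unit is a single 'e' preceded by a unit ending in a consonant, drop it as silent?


Word: "furniture" (9 letters)
Left-to-right scan:
  [1] 'f' (letter)
  [2] 'u' (letter)
  [3] 'r' (letter)
  [4] 'n' (letter)
  [5] 'i' (letter)
  [6] 't' (letter)
  [7] 'u' (letter)
  [8] 'r' (letter)
  [9] 'e' (letter)
Units from scan: 9
Final unit is 'e' after a consonant -> drop as silent (-1)
Sound units = 8 units


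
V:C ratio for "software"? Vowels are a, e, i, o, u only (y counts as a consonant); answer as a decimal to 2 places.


Word: "software"
Vowels (a,e,i,o,u): 3
Consonants: 5
Ratio = 3/5
= 0.60


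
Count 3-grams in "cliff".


Word: "cliff" (length 5)
Number of 3-grams = length - 3 + 1 = 5 - 3 + 1
= 3


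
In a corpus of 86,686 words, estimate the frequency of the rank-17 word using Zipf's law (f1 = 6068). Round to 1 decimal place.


Zipf's law: f(r) = f(1) / r
f(1) = 6068
f(17) = 6068 / 17
= 356.9 occurrences


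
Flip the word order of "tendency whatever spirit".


Original: "tendency whatever spirit"
Words (1..n): tendency | whatever | spirit
Reversed (n..1): spirit | whatever | tendency
Result = "spirit whatever tendency"


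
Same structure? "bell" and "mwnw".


Pattern of "bell": [0, 1, 2, 2]
Pattern of "mwnw": [0, 1, 2, 1]
Patterns do not match
Same pattern = No


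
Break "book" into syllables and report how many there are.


Word: "book"
Syllable breakdown: book
Counting: 1 part
= 1 syllable


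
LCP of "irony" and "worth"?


Word 1: "irony"
Word 2: "worth"
Comparing from start:
  Pos 0: 'i' != 'w' (stop)
LCP = "" (length 0)


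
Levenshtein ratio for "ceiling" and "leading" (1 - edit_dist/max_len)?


Word 1: "ceiling" (length 7)
Word 2: "leading" (length 7)
One optimal edit sequence:
  1. substitute 'c' -> 'l'  (+1)
  2. keep 'e'
  3. substitute 'i' -> 'a'  (+1)
  4. substitute 'l' -> 'd'  (+1)
  5. keep 'i'
  6. keep 'n'
  7. keep 'g'
Edit distance = 3
Max length = max(7, 7) = 7
Similarity = 1 - 3/7
= 0.5714


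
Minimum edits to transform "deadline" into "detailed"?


Word 1: "deadline" (length 8)
Word 2: "detailed" (length 8)
One optimal edit sequence (insert/delete/substitute each cost 1):
  1. keep 'd'
  2. keep 'e'
  3. insert 't'  (+1)
  4. keep 'a'
  5. substitute 'd' -> 'i'  (+1)
  6. keep 'l'
  7. delete 'i'  (+1)
  8. substitute 'n' -> 'e'  (+1)
  9. substitute 'e' -> 'd'  (+1)
Total edit operations: 5
Edit distance = 5


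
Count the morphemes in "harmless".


Word: "harmless"
Morphemes: harm / -less
Each morpheme carries meaning
= 2 morphemes


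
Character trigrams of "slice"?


Word: "slice" (length 5)
Number of trigrams = 5 - 3 + 1 = 3
  Position 0: "sli"
  Position 1: "lic"
  Position 2: "ice"
Trigrams = "sli", "lic", "ice"


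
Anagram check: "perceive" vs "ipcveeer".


Word 1: "perceive" → sorted: ceeeiprv
Word 2: "ipcveeer" → sorted: ceeeiprv
Same letters? ceeeiprv == ceeeiprv
Anagram = Yes


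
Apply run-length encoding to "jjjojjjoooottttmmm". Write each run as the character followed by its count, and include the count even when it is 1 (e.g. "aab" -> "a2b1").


String: "jjjojjjoooottttmmm"
Scanning for consecutive runs:
  'j' x 3
  'o' x 1
  'j' x 3
  'o' x 4
  't' x 4
  'm' x 3
RLE = "j3o1j3o4t4m3"


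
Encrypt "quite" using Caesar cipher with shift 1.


Word: "quite"
Shift: 1
Each letter → (letter + shift) mod 26:
  'q' (16) + 1 = 17 → 'r'
  'u' (20) + 1 = 21 → 'v'
  'i' (8) + 1 = 9 → 'j'
  't' (19) + 1 = 20 → 'u'
  'e' (4) + 1 = 5 → 'f'
Result = "rvjuf"


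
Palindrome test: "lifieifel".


Word: "lifieifel"
Reversed: "lefieifil"
Forward == Backward? lifieifel != lefieifil
Palindrome = No


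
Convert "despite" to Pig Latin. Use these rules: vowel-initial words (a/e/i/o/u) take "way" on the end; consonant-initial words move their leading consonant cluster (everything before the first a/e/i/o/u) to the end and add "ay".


Word: "despite"
Starts with consonant(s) → move to end, add 'ay'
Consonant cluster: "d"
Pig Latin = "espiteday"


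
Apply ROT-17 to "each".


Word: "each"
Shift: 17
Each letter → (letter + shift) mod 26:
  'e' (4) + 17 = 21 → 'v'
  'a' (0) + 17 = 17 → 'r'
  'c' (2) + 17 = 19 → 't'
  'h' (7) + 17 = 24 → 'y'
Result = "vrty"


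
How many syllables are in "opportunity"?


Word: "opportunity"
Syllable breakdown: op / por / tu / ni / ty
Counting: 5 parts
= 5 syllables


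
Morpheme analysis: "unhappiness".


Word: "unhappiness"
Morphemes: un- | happi | -ness
Each morpheme carries meaning
= 3 morphemes


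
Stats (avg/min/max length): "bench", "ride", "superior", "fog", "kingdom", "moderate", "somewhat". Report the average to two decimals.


Lengths: "bench"=5, "ride"=4, "superior"=8, "fog"=3, "kingdom"=7, "moderate"=8, "somewhat"=8
Sum = 43, Count = 7
Average = 43/7 = 6.14
= avg=6.14, min=3, max=8


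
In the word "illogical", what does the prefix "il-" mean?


Prefix: il-
As in: illogical -> il- + logical
Meaning = not


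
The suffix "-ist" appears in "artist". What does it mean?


Suffix: -ist
As in: artist -> art + -ist
Meaning = one who practices


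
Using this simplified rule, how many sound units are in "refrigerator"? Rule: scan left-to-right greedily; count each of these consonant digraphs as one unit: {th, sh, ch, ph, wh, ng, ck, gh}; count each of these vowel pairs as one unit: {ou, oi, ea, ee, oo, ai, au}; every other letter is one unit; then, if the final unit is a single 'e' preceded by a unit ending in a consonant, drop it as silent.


Word: "refrigerator" (12 letters)
Left-to-right scan:
  (1) 'r' (letter)
  (2) 'e' (letter)
  (3) 'f' (letter)
  (4) 'r' (letter)
  (5) 'i' (letter)
  (6) 'g' (letter)
  (7) 'e' (letter)
  (8) 'r' (letter)
  (9) 'a' (letter)
  (10) 't' (letter)
  (11) 'o' (letter)
  (12) 'r' (letter)
Units from scan: 12
Sound units = 12 units


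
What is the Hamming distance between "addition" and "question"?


Comparing character by character (same length = 8):
  Pos 0: 'a' vs 'q' !=
  Pos 1: 'd' vs 'u' !=
  Pos 2: 'd' vs 'e' !=
  Pos 3: 'i' vs 's' !=
  Pos 4: 't' vs 't' =
  Pos 5: 'i' vs 'i' =
  Pos 6: 'o' vs 'o' =
  Pos 7: 'n' vs 'n' =
Hamming distance = 4


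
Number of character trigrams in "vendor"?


Word: "vendor" (length 6)
Number of 3-grams = length - 3 + 1 = 6 - 3 + 1
= 4


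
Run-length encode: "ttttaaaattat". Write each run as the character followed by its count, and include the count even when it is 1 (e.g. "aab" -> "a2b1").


String: "ttttaaaattat"
Scanning for consecutive runs:
  't' x 4
  'a' x 4
  't' x 2
  'a' x 1
  't' x 1
RLE = "t4a4t2a1t1"


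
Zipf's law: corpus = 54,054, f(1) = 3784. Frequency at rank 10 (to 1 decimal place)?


Zipf's law: f(r) = f(1) / r
f(1) = 3784
f(10) = 3784 / 10
= 378.4 occurrences


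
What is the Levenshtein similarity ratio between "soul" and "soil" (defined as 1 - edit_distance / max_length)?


Word 1: "soul" (length 4)
Word 2: "soil" (length 4)
One optimal edit sequence:
  1. keep 's'
  2. keep 'o'
  3. substitute 'u' -> 'i'  (+1)
  4. keep 'l'
Edit distance = 1
Max length = max(4, 4) = 4
Similarity = 1 - 1/4
= 0.7500


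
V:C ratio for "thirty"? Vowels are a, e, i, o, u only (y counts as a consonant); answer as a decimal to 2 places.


Word: "thirty"
Vowels (a,e,i,o,u): 1
Consonants: 5
Ratio = 1/5
= 0.20


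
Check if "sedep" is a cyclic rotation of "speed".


Word: "speed", Candidate: "sedep"
Method: check if candidate is substring of word+word
"speedspeed" contains "sedep"? No
Is rotation = No


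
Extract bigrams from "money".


Word: "money" (length 5)
Number of bigrams = 5 - 2 + 1 = 4
  Position 0: "mo"
  Position 1: "on"
  Position 2: "ne"
  Position 3: "ey"
Bigrams = "mo", "on", "ne", "ey"


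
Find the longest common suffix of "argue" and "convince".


Word 1: "argue"
Word 2: "convince"
Comparing from end:
  Pos -1: 'e' == 'e'
  Pos -2: 'u' != 'c' (stop)
LCS = "e" (length 1)


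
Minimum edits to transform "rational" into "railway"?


Word 1: "rational" (length 8)
Word 2: "railway" (length 7)
One optimal edit sequence (insert/delete/substitute each cost 1):
  1. keep 'r'
  2. keep 'a'
  3. delete 't'  (+1)
  4. keep 'i'
  5. substitute 'o' -> 'l'  (+1)
  6. substitute 'n' -> 'w'  (+1)
  7. keep 'a'
  8. substitute 'l' -> 'y'  (+1)
Total edit operations: 4
Edit distance = 4


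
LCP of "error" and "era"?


Word 1: "error"
Word 2: "era"
Comparing from start:
  Pos 0: 'e' == 'e'
  Pos 1: 'r' == 'r'
  Pos 2: 'r' != 'a' (stop)
LCP = "er" (length 2)


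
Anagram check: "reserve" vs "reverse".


Word 1: "reserve" → sorted: eeerrsv
Word 2: "reverse" → sorted: eeerrsv
Same letters? eeerrsv == eeerrsv
Anagram = Yes


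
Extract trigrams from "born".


Word: "born" (length 4)
Number of trigrams = 4 - 3 + 1 = 2
  Position 0: "bor"
  Position 1: "orn"
Trigrams = "bor", "orn"


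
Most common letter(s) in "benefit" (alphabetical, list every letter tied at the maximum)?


Word: "benefit"
Letter counts:
  'b': 1
  'e': 2
  'f': 1
  'i': 1
  'n': 1
  't': 1
Maximum count = 2
Most frequent = 'e' (2 times each)


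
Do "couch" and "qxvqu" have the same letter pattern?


Pattern of "couch": [0, 1, 2, 0, 3]
Pattern of "qxvqu": [0, 1, 2, 0, 3]
Patterns match
Same pattern = Yes


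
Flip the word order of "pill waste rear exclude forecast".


Original: "pill waste rear exclude forecast"
Words (1..n): pill | waste | rear | exclude | forecast
Reversed (n..1): forecast | exclude | rear | waste | pill
Result = "forecast exclude rear waste pill"


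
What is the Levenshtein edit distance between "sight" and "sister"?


Word 1: "sight" (length 5)
Word 2: "sister" (length 6)
One optimal edit sequence (insert/delete/substitute each cost 1):
  1. keep 's'
  2. keep 'i'
  3. insert 's'  (+1)
  4. substitute 'g' -> 't'  (+1)
  5. substitute 'h' -> 'e'  (+1)
  6. substitute 't' -> 'r'  (+1)
Total edit operations: 4
Edit distance = 4


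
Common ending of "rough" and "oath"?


Word 1: "rough"
Word 2: "oath"
Comparing from end:
  Pos -1: 'h' == 'h'
  Pos -2: 'g' != 't' (stop)
LCS = "h" (length 1)


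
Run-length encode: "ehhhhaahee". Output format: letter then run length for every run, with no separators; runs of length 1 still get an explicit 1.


String: "ehhhhaahee"
Scanning for consecutive runs:
  'e' x 1
  'h' x 4
  'a' x 2
  'h' x 1
  'e' x 2
RLE = "e1h4a2h1e2"


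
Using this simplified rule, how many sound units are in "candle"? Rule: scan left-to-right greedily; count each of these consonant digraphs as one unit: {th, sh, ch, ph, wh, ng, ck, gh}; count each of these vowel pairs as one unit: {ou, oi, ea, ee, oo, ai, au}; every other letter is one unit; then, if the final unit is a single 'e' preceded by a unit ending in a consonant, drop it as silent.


Word: "candle" (6 letters)
Left-to-right scan:
  1. 'c' (letter)
  2. 'a' (letter)
  3. 'n' (letter)
  4. 'd' (letter)
  5. 'l' (letter)
  6. 'e' (letter)
Units from scan: 6
Final unit is 'e' after a consonant -> drop as silent (-1)
Sound units = 5 units


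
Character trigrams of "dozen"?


Word: "dozen" (length 5)
Number of trigrams = 5 - 3 + 1 = 3
  Position 0: "doz"
  Position 1: "oze"
  Position 2: "zen"
Trigrams = "doz", "oze", "zen"


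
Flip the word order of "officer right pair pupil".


Original: "officer right pair pupil"
Words (1..n): officer | right | pair | pupil
Reversed (n..1): pupil | pair | right | officer
Result = "pupil pair right officer"


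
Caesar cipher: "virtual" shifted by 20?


Word: "virtual"
Shift: 20
Each letter → (letter + shift) mod 26:
  'v' (21) + 20 = 15 → 'p'
  'i' (8) + 20 = 2 → 'c'
  'r' (17) + 20 = 11 → 'l'
  't' (19) + 20 = 13 → 'n'
  'u' (20) + 20 = 14 → 'o'
  'a' (0) + 20 = 20 → 'u'
  'l' (11) + 20 = 5 → 'f'
Result = "pclnouf"


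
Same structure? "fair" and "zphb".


Pattern of "fair": [0, 1, 2, 3]
Pattern of "zphb": [0, 1, 2, 3]
Patterns match
Same pattern = Yes


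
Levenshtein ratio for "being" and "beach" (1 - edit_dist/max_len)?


Word 1: "being" (length 5)
Word 2: "beach" (length 5)
One optimal edit sequence:
  1. keep 'b'
  2. keep 'e'
  3. substitute 'i' -> 'a'  (+1)
  4. substitute 'n' -> 'c'  (+1)
  5. substitute 'g' -> 'h'  (+1)
Edit distance = 3
Max length = max(5, 5) = 5
Similarity = 1 - 3/5
= 0.4000


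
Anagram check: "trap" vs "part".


Word 1: "trap" → sorted: aprt
Word 2: "part" → sorted: aprt
Same letters? aprt == aprt
Anagram = Yes


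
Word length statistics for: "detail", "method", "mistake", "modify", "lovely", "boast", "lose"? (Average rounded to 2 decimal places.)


Lengths: "detail"=6, "method"=6, "mistake"=7, "modify"=6, "lovely"=6, "boast"=5, "lose"=4
Sum = 40, Count = 7
Average = 40/7 = 5.71
= avg=5.71, min=4, max=7


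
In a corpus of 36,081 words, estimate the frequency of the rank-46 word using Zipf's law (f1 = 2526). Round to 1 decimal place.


Zipf's law: f(r) = f(1) / r
f(1) = 2526
f(46) = 2526 / 46
= 54.9 occurrences


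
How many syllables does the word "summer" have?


Word: "summer"
Syllable breakdown: sum-mer
Counting: 2 parts
= 2 syllables


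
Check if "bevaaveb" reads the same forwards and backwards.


Word: "bevaaveb"
Reversed: "bevaaveb"
Forward == Backward? bevaaveb == bevaaveb
Palindrome = Yes


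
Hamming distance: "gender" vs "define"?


Comparing character by character (same length = 6):
  Pos 0: 'g' vs 'd' !=
  Pos 1: 'e' vs 'e' =
  Pos 2: 'n' vs 'f' !=
  Pos 3: 'd' vs 'i' !=
  Pos 4: 'e' vs 'n' !=
  Pos 5: 'r' vs 'e' !=
Hamming distance = 5


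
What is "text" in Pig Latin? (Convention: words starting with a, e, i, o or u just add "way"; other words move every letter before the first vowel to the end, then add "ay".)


Word: "text"
Starts with consonant(s) → move to end, add 'ay'
Consonant cluster: "t"
Pig Latin = "exttay"


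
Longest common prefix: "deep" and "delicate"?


Word 1: "deep"
Word 2: "delicate"
Comparing from start:
  Pos 0: 'd' == 'd'
  Pos 1: 'e' == 'e'
  Pos 2: 'e' != 'l' (stop)
LCP = "de" (length 2)
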